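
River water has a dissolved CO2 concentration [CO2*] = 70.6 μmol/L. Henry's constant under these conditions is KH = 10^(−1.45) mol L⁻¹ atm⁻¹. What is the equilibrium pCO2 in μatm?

KH = 10^(−1.45) = 3.548×10^-2 mol L⁻¹ atm⁻¹
pCO2 = [CO2*]/KH = 70.6×10^-6 / 3.548×10^-2 = 1.99×10^-3 atm = 1990 μatm

pCO2 = 1990 μatm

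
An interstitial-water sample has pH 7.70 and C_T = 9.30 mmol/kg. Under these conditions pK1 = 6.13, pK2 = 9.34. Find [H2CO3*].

α₀ = 1 / (1 + K1/[H⁺] + K1K2/[H⁺]²) = 1 / (1 + 10^+1.57 + 10^-0.07)
   = 1 / (1 + 37.154 + 0.85114) = 1/39.005 = 0.02564
[CO2*] = α₀ × DIC = 0.02564 × 9.30 = 0.238 mmol/kg

[CO2*] = 0.238 mmol/kg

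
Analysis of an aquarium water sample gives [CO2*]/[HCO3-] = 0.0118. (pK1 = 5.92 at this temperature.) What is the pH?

From K1 = [H⁺][HCO3-]/[CO2*]:  pH = pK1 − log₁₀([CO2*]/[HCO3-])
log₁₀(0.0118) = -1.928
pH = 5.92 − (-1.928) = 7.85

pH = 7.85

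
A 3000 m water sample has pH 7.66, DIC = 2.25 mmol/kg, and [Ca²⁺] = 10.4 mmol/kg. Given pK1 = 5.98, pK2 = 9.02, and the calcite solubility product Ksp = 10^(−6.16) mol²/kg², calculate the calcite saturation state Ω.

Ω = 1.39

α₂ = 1 / (1 + [H⁺]/K2 + [H⁺]²/(K1K2)) = 1 / (1 + 10^+1.36 + 10^-0.32)
   = 1 / (1 + 22.909 + 0.47863) = 1/24.387 = 0.04100
[CO3²⁻] = α₂ × DIC = 0.04100 × 2.25 = 0.09226 mmol/kg
Ksp = 10^(−6.16) = 6.918×10^-7
Ω = [Ca²⁺][CO3²⁻]/Ksp = (10.4×10^-3)(9.226×10^-5) / 6.918×10^-7 = 1.39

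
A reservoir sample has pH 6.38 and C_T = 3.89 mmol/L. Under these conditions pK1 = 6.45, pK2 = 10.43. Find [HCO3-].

α₁ = 1 / (1 + [H⁺]/K1 + K2/[H⁺]) = 1 / (1 + 10^+0.07 + 10^-4.05)
   = 1 / (1 + 1.1749 + 8.9125×10^-5) = 1/2.1750 = 0.4598
[HCO3⁻] = α₁ × DIC = 0.4598 × 3.89 = 1.79 mmol/L

[HCO3⁻] = 1.79 mmol/L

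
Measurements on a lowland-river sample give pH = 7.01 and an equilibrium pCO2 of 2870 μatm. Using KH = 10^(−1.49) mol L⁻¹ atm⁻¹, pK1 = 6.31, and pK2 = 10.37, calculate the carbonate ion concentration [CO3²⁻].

[CO2*] = KH · pCO2 = 10^(−1.49) × 2870×10^-6 = 9.287×10^-5 mol/L
α₀ = 1/(1 + K1/[H⁺] + K1K2/[H⁺]²) = 1/(1 + 10^+0.70 + 10^-2.66) = 0.1663
DIC = [CO2*]/α₀ = 9.287×10^-5 / 0.1663 = 0.5585 mmol/L
[CO3²⁻] = α₂·DIC; α₂ = 0.0003638, so [CO3²⁻] = 0.0003638 × 0.5585 = 0.000203 mmol/L = 0.203 μmol/L

[CO3²⁻] = 0.203 μmol/L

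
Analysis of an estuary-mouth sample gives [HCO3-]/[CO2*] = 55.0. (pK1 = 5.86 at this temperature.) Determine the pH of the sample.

From K1 = [H⁺][HCO3-]/[CO2*]:  pH = pK1 + log₁₀([HCO3-]/[CO2*])
log₁₀(55.0) = +1.740
pH = 5.86 + (+1.740) = 7.60

pH = 7.60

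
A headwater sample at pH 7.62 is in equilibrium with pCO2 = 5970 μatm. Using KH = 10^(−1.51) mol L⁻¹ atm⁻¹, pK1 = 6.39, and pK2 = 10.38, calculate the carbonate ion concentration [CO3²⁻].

[CO3²⁻] = 5.44 μmol/L

[CO2*] = KH · pCO2 = 10^(−1.51) × 5970×10^-6 = 1.845×10^-4 mol/L
α₀ = 1/(1 + K1/[H⁺] + K1K2/[H⁺]²) = 1/(1 + 10^+1.23 + 10^-1.53) = 0.05552
DIC = [CO2*]/α₀ = 1.845×10^-4 / 0.05552 = 3.323 mmol/L
[CO3²⁻] = α₂·DIC; α₂ = 0.001638, so [CO3²⁻] = 0.001638 × 3.323 = 0.00544 mmol/L = 5.44 μmol/L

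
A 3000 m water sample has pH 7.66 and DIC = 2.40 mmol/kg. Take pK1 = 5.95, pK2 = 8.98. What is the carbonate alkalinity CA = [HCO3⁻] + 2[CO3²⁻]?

CA = [HCO3⁻] + 2[CO3²⁻] = (α₁ + 2α₂)·DIC
At pH 7.66: [H⁺]/K1 = 10^-1.71 = 0.019498, K2/[H⁺] = 10^-1.32 = 0.047863
α₁ = 1/(1 + 0.019498 + 0.047863) = 1/1.0674 = 0.9369; α₂ = α₁·K2/[H⁺] = 0.04484
α₁ + 2α₂ = 1.0266
CA = 1.0266 × 2.40 = 2.46 mmol/kg

CA = 2.46 mmol/kg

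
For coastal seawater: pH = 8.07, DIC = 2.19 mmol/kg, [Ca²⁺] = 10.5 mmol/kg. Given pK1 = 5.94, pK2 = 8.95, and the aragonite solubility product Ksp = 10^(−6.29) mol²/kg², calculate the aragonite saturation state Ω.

Ω = 5.19

α₂ = 1 / (1 + [H⁺]/K2 + [H⁺]²/(K1K2)) = 1 / (1 + 10^+0.88 + 10^-1.25)
   = 1 / (1 + 7.5858 + 0.056234) = 1/8.6420 = 0.1157
[CO3²⁻] = α₂ × DIC = 0.1157 × 2.19 = 0.2534 mmol/kg
Ksp = 10^(−6.29) = 5.129×10^-7
Ω = [Ca²⁺][CO3²⁻]/Ksp = (10.5×10^-3)(2.534×10^-4) / 5.129×10^-7 = 5.19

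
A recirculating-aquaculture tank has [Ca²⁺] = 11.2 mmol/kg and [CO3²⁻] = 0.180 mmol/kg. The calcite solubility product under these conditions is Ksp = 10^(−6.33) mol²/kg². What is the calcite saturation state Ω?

Ksp = 10^(−6.33) = 4.677×10^-7
Ω = [Ca²⁺][CO3²⁻]/Ksp = (11.2×10^-3)(0.180×10^-3) / 4.677×10^-7 = 4.31

Ω = 4.31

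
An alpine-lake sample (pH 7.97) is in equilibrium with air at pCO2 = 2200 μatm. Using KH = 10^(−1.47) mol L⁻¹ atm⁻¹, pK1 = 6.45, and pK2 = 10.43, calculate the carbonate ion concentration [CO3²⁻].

[CO2*] = KH · pCO2 = 10^(−1.47) × 2200×10^-6 = 7.455×10^-5 mol/L
α₀ = 1/(1 + K1/[H⁺] + K1K2/[H⁺]²) = 1/(1 + 10^+1.52 + 10^-0.94) = 0.02922
DIC = [CO2*]/α₀ = 7.455×10^-5 / 0.02922 = 2.552 mmol/L
[CO3²⁻] = α₂·DIC; α₂ = 0.003354, so [CO3²⁻] = 0.003354 × 2.552 = 0.00856 mmol/L = 8.56 μmol/L

[CO3²⁻] = 8.56 μmol/L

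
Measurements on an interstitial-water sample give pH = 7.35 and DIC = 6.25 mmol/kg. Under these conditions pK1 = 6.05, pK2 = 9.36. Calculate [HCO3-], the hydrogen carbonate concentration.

α₁ = 1 / (1 + [H⁺]/K1 + K2/[H⁺]) = 1 / (1 + 10^-1.30 + 10^-2.01)
   = 1 / (1 + 0.050119 + 0.0097724) = 1/1.0599 = 0.9435
[HCO3⁻] = α₁ × DIC = 0.9435 × 6.25 = 5.90 mmol/kg

[HCO3⁻] = 5.90 mmol/kg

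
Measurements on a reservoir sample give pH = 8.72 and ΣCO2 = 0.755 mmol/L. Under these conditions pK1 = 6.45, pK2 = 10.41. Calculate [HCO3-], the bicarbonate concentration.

α₁ = 1 / (1 + [H⁺]/K1 + K2/[H⁺]) = 1 / (1 + 10^-2.27 + 10^-1.69)
   = 1 / (1 + 0.0053703 + 0.020417) = 1/1.0258 = 0.9749
[HCO3⁻] = α₁ × DIC = 0.9749 × 0.755 = 0.736 mmol/L

[HCO3⁻] = 0.736 mmol/L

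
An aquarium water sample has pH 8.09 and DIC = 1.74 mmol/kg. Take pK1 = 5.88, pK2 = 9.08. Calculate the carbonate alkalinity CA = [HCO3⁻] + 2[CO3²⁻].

CA = 1.89 mmol/kg

CA = [HCO3⁻] + 2[CO3²⁻] = (α₁ + 2α₂)·DIC
At pH 8.09: [H⁺]/K1 = 10^-2.21 = 0.0061660, K2/[H⁺] = 10^-0.99 = 0.10233
α₁ = 1/(1 + 0.0061660 + 0.10233) = 1/1.1085 = 0.9021; α₂ = α₁·K2/[H⁺] = 0.09231
α₁ + 2α₂ = 1.0868
CA = 1.0868 × 1.74 = 1.89 mmol/kg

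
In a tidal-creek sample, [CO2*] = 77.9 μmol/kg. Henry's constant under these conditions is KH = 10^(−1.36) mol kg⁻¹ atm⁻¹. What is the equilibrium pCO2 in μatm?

KH = 10^(−1.36) = 4.365×10^-2 mol kg⁻¹ atm⁻¹
pCO2 = [CO2*]/KH = 77.9×10^-6 / 4.365×10^-2 = 1.78×10^-3 atm = 1780 μatm

pCO2 = 1780 μatm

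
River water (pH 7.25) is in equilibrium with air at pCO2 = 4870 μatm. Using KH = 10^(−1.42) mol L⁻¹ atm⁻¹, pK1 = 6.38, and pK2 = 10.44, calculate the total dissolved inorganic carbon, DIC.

[CO2*] = KH · pCO2 = 10^(−1.42) × 4870×10^-6 = 1.852×10^-4 mol/L
α₀ = 1/(1 + K1/[H⁺] + K1K2/[H⁺]²) = 1/(1 + 10^+0.87 + 10^-2.32) = 0.1188
DIC = [CO2*]/α₀ = 1.852×10^-4 / 0.1188 = 1.56 mmol/L

DIC = 1.56 mmol/L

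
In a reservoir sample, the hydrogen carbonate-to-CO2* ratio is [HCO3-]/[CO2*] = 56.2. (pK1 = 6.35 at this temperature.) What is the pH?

From K1 = [H⁺][HCO3-]/[CO2*]:  pH = pK1 + log₁₀([HCO3-]/[CO2*])
log₁₀(56.2) = +1.750
pH = 6.35 + (+1.750) = 8.10

pH = 8.10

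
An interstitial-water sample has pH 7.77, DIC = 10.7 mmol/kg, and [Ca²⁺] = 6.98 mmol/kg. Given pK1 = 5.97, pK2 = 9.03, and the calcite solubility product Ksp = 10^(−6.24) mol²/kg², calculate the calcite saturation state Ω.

α₂ = 1 / (1 + [H⁺]/K2 + [H⁺]²/(K1K2)) = 1 / (1 + 10^+1.26 + 10^-0.54)
   = 1 / (1 + 18.197 + 0.28840) = 1/19.485 = 0.05132
[CO3²⁻] = α₂ × DIC = 0.05132 × 10.7 = 0.5491 mmol/kg
Ksp = 10^(−6.24) = 5.754×10^-7
Ω = [Ca²⁺][CO3²⁻]/Ksp = (6.98×10^-3)(5.491×10^-4) / 5.754×10^-7 = 6.66

Ω = 6.66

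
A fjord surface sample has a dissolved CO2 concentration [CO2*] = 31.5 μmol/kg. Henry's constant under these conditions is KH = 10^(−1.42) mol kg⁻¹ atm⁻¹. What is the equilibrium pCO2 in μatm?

KH = 10^(−1.42) = 3.802×10^-2 mol kg⁻¹ atm⁻¹
pCO2 = [CO2*]/KH = 31.5×10^-6 / 3.802×10^-2 = 8.29×10^-4 atm = 829 μatm

pCO2 = 829 μatm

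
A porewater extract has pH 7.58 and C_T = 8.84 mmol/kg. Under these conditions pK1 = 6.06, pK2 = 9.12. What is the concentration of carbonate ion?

[CO3²⁻] = 0.241 mmol/kg

α₂ = 1 / (1 + [H⁺]/K2 + [H⁺]²/(K1K2)) = 1 / (1 + 10^+1.54 + 10^+0.02)
   = 1 / (1 + 34.674 + 1.0471) = 1/36.721 = 0.02723
[CO3²⁻] = α₂ × DIC = 0.02723 × 8.84 = 0.241 mmol/kg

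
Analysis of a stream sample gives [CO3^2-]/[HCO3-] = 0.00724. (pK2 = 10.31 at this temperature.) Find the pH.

From K2 = [H⁺][CO3^2-]/[HCO3-]:  pH = pK2 + log₁₀([CO3^2-]/[HCO3-])
log₁₀(0.00724) = -2.140
pH = 10.31 + (-2.140) = 8.17

pH = 8.17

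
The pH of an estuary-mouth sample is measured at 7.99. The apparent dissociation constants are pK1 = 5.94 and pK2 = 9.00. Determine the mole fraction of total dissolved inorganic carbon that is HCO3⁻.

α₁ = 1 / (1 + [H⁺]/K1 + K2/[H⁺]) = 1 / (1 + 10^-2.05 + 10^-1.01)
   = 1 / (1 + 0.0089125 + 0.097724) = 1/1.1066 = 0.9036

α₁ = 0.904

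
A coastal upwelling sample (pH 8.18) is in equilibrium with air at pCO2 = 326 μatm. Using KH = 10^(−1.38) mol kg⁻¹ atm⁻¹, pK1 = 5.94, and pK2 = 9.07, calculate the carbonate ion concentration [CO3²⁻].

[CO3²⁻] = 0.304 mmol/kg

[CO2*] = KH · pCO2 = 10^(−1.38) × 326×10^-6 = 1.359×10^-5 mol/kg
α₀ = 1/(1 + K1/[H⁺] + K1K2/[H⁺]²) = 1/(1 + 10^+2.24 + 10^+1.35) = 0.005072
DIC = [CO2*]/α₀ = 1.359×10^-5 / 0.005072 = 2.679 mmol/kg
[CO3²⁻] = α₂·DIC; α₂ = 0.1135, so [CO3²⁻] = 0.1135 × 2.679 = 0.304 mmol/kg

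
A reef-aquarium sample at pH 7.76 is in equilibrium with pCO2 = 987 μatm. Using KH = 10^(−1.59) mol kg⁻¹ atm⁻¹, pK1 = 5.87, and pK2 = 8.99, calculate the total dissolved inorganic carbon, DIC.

DIC = 2.11 mmol/kg

[CO2*] = KH · pCO2 = 10^(−1.59) × 987×10^-6 = 2.537×10^-5 mol/kg
α₀ = 1/(1 + K1/[H⁺] + K1K2/[H⁺]²) = 1/(1 + 10^+1.89 + 10^+0.66) = 0.01202
DIC = [CO2*]/α₀ = 2.537×10^-5 / 0.01202 = 2.11 mmol/kg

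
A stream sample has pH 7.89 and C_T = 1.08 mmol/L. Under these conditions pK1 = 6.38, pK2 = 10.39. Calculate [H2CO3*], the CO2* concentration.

[CO2*] = 0.0323 mmol/L

α₀ = 1 / (1 + K1/[H⁺] + K1K2/[H⁺]²) = 1 / (1 + 10^+1.51 + 10^-0.99)
   = 1 / (1 + 32.359 + 0.10233) = 1/33.462 = 0.02988
[CO2*] = α₀ × DIC = 0.02988 × 1.08 = 0.0323 mmol/L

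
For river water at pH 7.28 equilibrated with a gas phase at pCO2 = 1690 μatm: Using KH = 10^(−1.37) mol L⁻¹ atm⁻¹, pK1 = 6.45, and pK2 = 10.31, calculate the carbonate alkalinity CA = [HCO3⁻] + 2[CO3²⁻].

CA = 0.488 mmol/L

[CO2*] = KH · pCO2 = 10^(−1.37) × 1690×10^-6 = 7.209×10^-5 mol/L
α₀ = 1/(1 + K1/[H⁺] + K1K2/[H⁺]²) = 1/(1 + 10^+0.83 + 10^-2.20) = 0.1287
DIC = [CO2*]/α₀ = 7.209×10^-5 / 0.1287 = 0.5599 mmol/L
CA = (α₁ + 2α₂)·DIC = (0.8704 + 2×0.0008123) × 0.5599 = 0.488 mmol/L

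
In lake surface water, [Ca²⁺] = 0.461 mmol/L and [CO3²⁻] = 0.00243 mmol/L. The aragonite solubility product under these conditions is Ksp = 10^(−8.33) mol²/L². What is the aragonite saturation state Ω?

Ω = 0.240

Ksp = 10^(−8.33) = 4.677×10^-9
Ω = [Ca²⁺][CO3²⁻]/Ksp = (0.461×10^-3)(0.00243×10^-3) / 4.677×10^-9 = 0.240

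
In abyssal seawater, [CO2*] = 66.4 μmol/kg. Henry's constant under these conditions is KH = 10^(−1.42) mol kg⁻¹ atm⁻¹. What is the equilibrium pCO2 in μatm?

KH = 10^(−1.42) = 3.802×10^-2 mol kg⁻¹ atm⁻¹
pCO2 = [CO2*]/KH = 66.4×10^-6 / 3.802×10^-2 = 1.75×10^-3 atm = 1750 μatm

pCO2 = 1750 μatm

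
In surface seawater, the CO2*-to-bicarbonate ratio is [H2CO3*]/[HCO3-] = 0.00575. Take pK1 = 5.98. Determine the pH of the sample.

pH = 8.22

From K1 = [H⁺][HCO3-]/[H2CO3*]:  pH = pK1 − log₁₀([H2CO3*]/[HCO3-])
log₁₀(0.00575) = -2.240
pH = 5.98 − (-2.240) = 8.22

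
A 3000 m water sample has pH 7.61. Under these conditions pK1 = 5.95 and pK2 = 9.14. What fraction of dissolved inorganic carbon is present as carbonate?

α₂ = 0.0281

α₂ = 1 / (1 + [H⁺]/K2 + [H⁺]²/(K1K2)) = 1 / (1 + 10^+1.53 + 10^-0.13)
   = 1 / (1 + 33.884 + 0.74131) = 1/35.626 = 0.02807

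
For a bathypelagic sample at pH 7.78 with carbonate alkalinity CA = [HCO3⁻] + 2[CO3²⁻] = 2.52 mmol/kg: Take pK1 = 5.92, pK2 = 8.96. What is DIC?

CA = [HCO3⁻] + 2[CO3²⁻] = (α₁ + 2α₂)·DIC
At pH 7.78: [H⁺]/K1 = 10^-1.86 = 0.013804, K2/[H⁺] = 10^-1.18 = 0.066069
α₁ = 1/(1 + 0.013804 + 0.066069) = 1/1.0799 = 0.9260; α₂ = α₁·K2/[H⁺] = 0.06118
α₁ + 2α₂ = 1.0484
DIC = CA / (α₁ + 2α₂) = 2.52 / 1.0484 = 2.40 mmol/kg

DIC = 2.40 mmol/kg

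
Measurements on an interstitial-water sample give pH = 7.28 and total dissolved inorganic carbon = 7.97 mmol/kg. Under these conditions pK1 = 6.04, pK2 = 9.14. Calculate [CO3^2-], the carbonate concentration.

[CO3²⁻] = 0.103 mmol/kg

α₂ = 1 / (1 + [H⁺]/K2 + [H⁺]²/(K1K2)) = 1 / (1 + 10^+1.86 + 10^+0.62)
   = 1 / (1 + 72.444 + 4.1687) = 1/77.612 = 0.01288
[CO3²⁻] = α₂ × DIC = 0.01288 × 7.97 = 0.103 mmol/kg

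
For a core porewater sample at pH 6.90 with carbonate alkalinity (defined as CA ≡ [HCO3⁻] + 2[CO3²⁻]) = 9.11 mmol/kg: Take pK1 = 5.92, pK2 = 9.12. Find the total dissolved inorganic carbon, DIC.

DIC = 10.0 mmol/kg

CA = [HCO3⁻] + 2[CO3²⁻] = (α₁ + 2α₂)·DIC
At pH 6.90: [H⁺]/K1 = 10^-0.98 = 0.10471, K2/[H⁺] = 10^-2.22 = 0.0060256
α₁ = 1/(1 + 0.10471 + 0.0060256) = 1/1.1107 = 0.9003; α₂ = α₁·K2/[H⁺] = 0.005425
α₁ + 2α₂ = 0.9112
DIC = CA / (α₁ + 2α₂) = 9.11 / 0.9112 = 10.0 mmol/kg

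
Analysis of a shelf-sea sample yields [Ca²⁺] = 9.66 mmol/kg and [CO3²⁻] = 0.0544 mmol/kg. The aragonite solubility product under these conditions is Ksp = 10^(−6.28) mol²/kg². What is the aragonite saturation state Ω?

Ksp = 10^(−6.28) = 5.248×10^-7
Ω = [Ca²⁺][CO3²⁻]/Ksp = (9.66×10^-3)(0.0544×10^-3) / 5.248×10^-7 = 1.00

Ω = 1.00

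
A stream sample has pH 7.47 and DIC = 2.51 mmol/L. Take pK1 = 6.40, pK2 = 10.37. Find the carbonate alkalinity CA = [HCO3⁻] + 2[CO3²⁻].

CA = [HCO3⁻] + 2[CO3²⁻] = (α₁ + 2α₂)·DIC
At pH 7.47: [H⁺]/K1 = 10^-1.07 = 0.085114, K2/[H⁺] = 10^-2.90 = 0.0012589
α₁ = 1/(1 + 0.085114 + 0.0012589) = 1/1.0864 = 0.9205; α₂ = α₁·K2/[H⁺] = 0.001159
α₁ + 2α₂ = 0.9228
CA = 0.9228 × 2.51 = 2.32 mmol/L

CA = 2.32 mmol/L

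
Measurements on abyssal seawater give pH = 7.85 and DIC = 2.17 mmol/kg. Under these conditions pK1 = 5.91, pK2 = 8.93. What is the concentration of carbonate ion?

[CO3²⁻] = 0.165 mmol/kg

α₂ = 1 / (1 + [H⁺]/K2 + [H⁺]²/(K1K2)) = 1 / (1 + 10^+1.08 + 10^-0.86)
   = 1 / (1 + 12.023 + 0.13804) = 1/13.161 = 0.07598
[CO3²⁻] = α₂ × DIC = 0.07598 × 2.17 = 0.165 mmol/kg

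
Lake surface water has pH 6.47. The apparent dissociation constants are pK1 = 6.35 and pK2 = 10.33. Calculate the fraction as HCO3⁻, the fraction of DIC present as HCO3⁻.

α₁ = 0.569

α₁ = 1 / (1 + [H⁺]/K1 + K2/[H⁺]) = 1 / (1 + 10^-0.12 + 10^-3.86)
   = 1 / (1 + 0.75858 + 0.00013804) = 1/1.7587 = 0.5686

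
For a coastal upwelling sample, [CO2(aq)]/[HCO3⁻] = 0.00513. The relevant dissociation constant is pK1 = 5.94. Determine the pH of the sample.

pH = 8.23

From K1 = [H⁺][HCO3⁻]/[CO2(aq)]:  pH = pK1 − log₁₀([CO2(aq)]/[HCO3⁻])
log₁₀(0.00513) = -2.290
pH = 5.94 − (-2.290) = 8.23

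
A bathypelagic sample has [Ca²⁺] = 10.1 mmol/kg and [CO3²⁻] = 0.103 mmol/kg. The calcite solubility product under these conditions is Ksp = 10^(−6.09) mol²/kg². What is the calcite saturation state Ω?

Ksp = 10^(−6.09) = 8.128×10^-7
Ω = [Ca²⁺][CO3²⁻]/Ksp = (10.1×10^-3)(0.103×10^-3) / 8.128×10^-7 = 1.28

Ω = 1.28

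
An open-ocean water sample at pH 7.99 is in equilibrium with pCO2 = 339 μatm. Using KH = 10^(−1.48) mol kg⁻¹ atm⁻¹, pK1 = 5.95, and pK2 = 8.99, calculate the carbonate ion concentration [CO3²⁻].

[CO2*] = KH · pCO2 = 10^(−1.48) × 339×10^-6 = 1.123×10^-5 mol/kg
α₀ = 1/(1 + K1/[H⁺] + K1K2/[H⁺]²) = 1/(1 + 10^+2.04 + 10^+1.04) = 0.008223
DIC = [CO2*]/α₀ = 1.123×10^-5 / 0.008223 = 1.365 mmol/kg
[CO3²⁻] = α₂·DIC; α₂ = 0.09016, so [CO3²⁻] = 0.09016 × 1.365 = 0.123 mmol/kg

[CO3²⁻] = 0.123 mmol/kg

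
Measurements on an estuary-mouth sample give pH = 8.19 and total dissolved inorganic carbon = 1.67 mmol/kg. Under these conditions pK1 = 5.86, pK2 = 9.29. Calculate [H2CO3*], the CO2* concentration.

α₀ = 1 / (1 + K1/[H⁺] + K1K2/[H⁺]²) = 1 / (1 + 10^+2.33 + 10^+1.23)
   = 1 / (1 + 213.80 + 16.982) = 1/231.78 = 0.004314
[CO2*] = α₀ × DIC = 0.004314 × 1.67 = 0.00721 mmol/kg = 7.21 μmol/kg

[CO2*] = 7.21 μmol/kg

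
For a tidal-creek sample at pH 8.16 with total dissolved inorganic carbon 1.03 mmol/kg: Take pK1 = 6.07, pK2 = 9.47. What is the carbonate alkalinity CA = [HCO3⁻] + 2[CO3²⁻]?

CA = 1.07 mmol/kg

CA = [HCO3⁻] + 2[CO3²⁻] = (α₁ + 2α₂)·DIC
At pH 8.16: [H⁺]/K1 = 10^-2.09 = 0.0081283, K2/[H⁺] = 10^-1.31 = 0.048978
α₁ = 1/(1 + 0.0081283 + 0.048978) = 1/1.0571 = 0.9460; α₂ = α₁·K2/[H⁺] = 0.04633
α₁ + 2α₂ = 1.0386
CA = 1.0386 × 1.03 = 1.07 mmol/kg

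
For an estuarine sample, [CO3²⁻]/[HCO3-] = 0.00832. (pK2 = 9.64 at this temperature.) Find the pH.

From K2 = [H⁺][CO3²⁻]/[HCO3-]:  pH = pK2 + log₁₀([CO3²⁻]/[HCO3-])
log₁₀(0.00832) = -2.080
pH = 9.64 + (-2.080) = 7.56

pH = 7.56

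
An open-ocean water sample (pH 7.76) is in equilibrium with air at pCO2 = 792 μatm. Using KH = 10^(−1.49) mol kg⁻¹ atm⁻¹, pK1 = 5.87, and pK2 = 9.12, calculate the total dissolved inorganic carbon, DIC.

DIC = 2.10 mmol/kg

[CO2*] = KH · pCO2 = 10^(−1.49) × 792×10^-6 = 2.563×10^-5 mol/kg
α₀ = 1/(1 + K1/[H⁺] + K1K2/[H⁺]²) = 1/(1 + 10^+1.89 + 10^+0.53) = 0.01219
DIC = [CO2*]/α₀ = 2.563×10^-5 / 0.01219 = 2.10 mmol/kg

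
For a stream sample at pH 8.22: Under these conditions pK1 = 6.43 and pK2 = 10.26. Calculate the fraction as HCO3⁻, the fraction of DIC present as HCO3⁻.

α₁ = 1 / (1 + [H⁺]/K1 + K2/[H⁺]) = 1 / (1 + 10^-1.79 + 10^-2.04)
   = 1 / (1 + 0.016218 + 0.0091201) = 1/1.0253 = 0.9753

α₁ = 0.975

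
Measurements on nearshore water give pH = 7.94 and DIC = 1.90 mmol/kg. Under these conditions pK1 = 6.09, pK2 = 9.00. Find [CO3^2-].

α₂ = 1 / (1 + [H⁺]/K2 + [H⁺]²/(K1K2)) = 1 / (1 + 10^+1.06 + 10^-0.79)
   = 1 / (1 + 11.482 + 0.16218) = 1/12.644 = 0.07909
[CO3²⁻] = α₂ × DIC = 0.07909 × 1.90 = 0.150 mmol/kg

[CO3²⁻] = 0.150 mmol/kg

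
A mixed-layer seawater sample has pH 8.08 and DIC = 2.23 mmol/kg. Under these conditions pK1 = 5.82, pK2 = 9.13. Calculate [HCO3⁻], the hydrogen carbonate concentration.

α₁ = 1 / (1 + [H⁺]/K1 + K2/[H⁺]) = 1 / (1 + 10^-2.26 + 10^-1.05)
   = 1 / (1 + 0.0054954 + 0.089125) = 1/1.0946 = 0.9136
[HCO3⁻] = α₁ × DIC = 0.9136 × 2.23 = 2.04 mmol/kg

[HCO3⁻] = 2.04 mmol/kg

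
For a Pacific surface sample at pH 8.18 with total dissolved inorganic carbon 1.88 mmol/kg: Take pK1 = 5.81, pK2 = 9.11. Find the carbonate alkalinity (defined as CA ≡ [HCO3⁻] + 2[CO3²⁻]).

CA = [HCO3⁻] + 2[CO3²⁻] = (α₁ + 2α₂)·DIC
At pH 8.18: [H⁺]/K1 = 10^-2.37 = 0.0042658, K2/[H⁺] = 10^-0.93 = 0.11749
α₁ = 1/(1 + 0.0042658 + 0.11749) = 1/1.1218 = 0.8915; α₂ = α₁·K2/[H⁺] = 0.1047
α₁ + 2α₂ = 1.1009
CA = 1.1009 × 1.88 = 2.07 mmol/kg

CA = 2.07 mmol/kg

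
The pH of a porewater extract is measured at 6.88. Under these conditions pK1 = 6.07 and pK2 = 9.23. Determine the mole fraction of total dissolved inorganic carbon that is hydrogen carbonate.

α₁ = 1 / (1 + [H⁺]/K1 + K2/[H⁺]) = 1 / (1 + 10^-0.81 + 10^-2.35)
   = 1 / (1 + 0.15488 + 0.0044668) = 1/1.1593 = 0.8626

α₁ = 0.863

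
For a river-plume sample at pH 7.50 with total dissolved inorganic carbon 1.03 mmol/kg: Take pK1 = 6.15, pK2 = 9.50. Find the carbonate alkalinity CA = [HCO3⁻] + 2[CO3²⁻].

CA = 0.996 mmol/kg

CA = [HCO3⁻] + 2[CO3²⁻] = (α₁ + 2α₂)·DIC
At pH 7.50: [H⁺]/K1 = 10^-1.35 = 0.044668, K2/[H⁺] = 10^-2.00 = 0.010000
α₁ = 1/(1 + 0.044668 + 0.010000) = 1/1.0547 = 0.9482; α₂ = α₁·K2/[H⁺] = 0.009482
α₁ + 2α₂ = 0.9671
CA = 0.9671 × 1.03 = 0.996 mmol/kg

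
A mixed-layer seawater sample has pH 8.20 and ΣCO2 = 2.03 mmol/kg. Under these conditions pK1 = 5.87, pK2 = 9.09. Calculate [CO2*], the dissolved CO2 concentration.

[CO2*] = 8.38 μmol/kg

α₀ = 1 / (1 + K1/[H⁺] + K1K2/[H⁺]²) = 1 / (1 + 10^+2.33 + 10^+1.44)
   = 1 / (1 + 213.80 + 27.542) = 1/242.34 = 0.004126
[CO2*] = α₀ × DIC = 0.004126 × 2.03 = 0.00838 mmol/kg = 8.38 μmol/kg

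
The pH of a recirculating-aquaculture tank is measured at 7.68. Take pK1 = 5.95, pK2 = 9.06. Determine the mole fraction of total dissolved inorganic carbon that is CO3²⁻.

α₂ = 0.0393

α₂ = 1 / (1 + [H⁺]/K2 + [H⁺]²/(K1K2)) = 1 / (1 + 10^+1.38 + 10^-0.35)
   = 1 / (1 + 23.988 + 0.44668) = 1/25.435 = 0.03932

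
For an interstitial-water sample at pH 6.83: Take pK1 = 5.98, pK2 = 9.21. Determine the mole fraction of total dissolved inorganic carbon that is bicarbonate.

α₁ = 1 / (1 + [H⁺]/K1 + K2/[H⁺]) = 1 / (1 + 10^-0.85 + 10^-2.38)
   = 1 / (1 + 0.14125 + 0.0041687) = 1/1.1454 = 0.8730

α₁ = 0.873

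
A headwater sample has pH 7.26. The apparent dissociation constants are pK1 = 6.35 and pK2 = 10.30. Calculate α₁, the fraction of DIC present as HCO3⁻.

α₁ = 1 / (1 + [H⁺]/K1 + K2/[H⁺]) = 1 / (1 + 10^-0.91 + 10^-3.04)
   = 1 / (1 + 0.12303 + 0.00091201) = 1/1.1239 = 0.8897

α₁ = 0.890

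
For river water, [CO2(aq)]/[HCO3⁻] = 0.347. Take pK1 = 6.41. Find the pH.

From K1 = [H⁺][HCO3⁻]/[CO2(aq)]:  pH = pK1 − log₁₀([CO2(aq)]/[HCO3⁻])
log₁₀(0.347) = -0.460
pH = 6.41 − (-0.460) = 6.87

pH = 6.87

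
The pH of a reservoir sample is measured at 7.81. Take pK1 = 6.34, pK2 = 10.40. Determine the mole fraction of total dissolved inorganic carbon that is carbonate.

α₂ = 1 / (1 + [H⁺]/K2 + [H⁺]²/(K1K2)) = 1 / (1 + 10^+2.59 + 10^+1.12)
   = 1 / (1 + 389.05 + 13.183) = 1/403.23 = 0.002480

α₂ = 0.00248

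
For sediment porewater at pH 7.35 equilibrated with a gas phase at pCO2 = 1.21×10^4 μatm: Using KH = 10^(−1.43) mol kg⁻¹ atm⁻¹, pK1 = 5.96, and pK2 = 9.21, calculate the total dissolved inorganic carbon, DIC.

DIC = 11.6 mmol/kg

[CO2*] = KH · pCO2 = 10^(−1.43) × 1.21×10^4×10^-6 = 4.496×10^-4 mol/kg
α₀ = 1/(1 + K1/[H⁺] + K1K2/[H⁺]²) = 1/(1 + 10^+1.39 + 10^-0.47) = 0.03863
DIC = [CO2*]/α₀ = 4.496×10^-4 / 0.03863 = 11.6 mmol/kg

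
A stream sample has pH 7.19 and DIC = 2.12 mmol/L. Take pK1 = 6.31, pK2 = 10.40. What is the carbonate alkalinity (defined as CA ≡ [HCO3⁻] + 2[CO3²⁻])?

CA = [HCO3⁻] + 2[CO3²⁻] = (α₁ + 2α₂)·DIC
At pH 7.19: [H⁺]/K1 = 10^-0.88 = 0.13183, K2/[H⁺] = 10^-3.21 = 0.00061660
α₁ = 1/(1 + 0.13183 + 0.00061660) = 1/1.1324 = 0.8830; α₂ = α₁·K2/[H⁺] = 0.0005445
α₁ + 2α₂ = 0.8841
CA = 0.8841 × 2.12 = 1.87 mmol/L

CA = 1.87 mmol/L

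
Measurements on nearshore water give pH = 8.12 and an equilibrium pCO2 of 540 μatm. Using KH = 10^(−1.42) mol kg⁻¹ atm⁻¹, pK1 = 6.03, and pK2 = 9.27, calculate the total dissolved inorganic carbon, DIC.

[CO2*] = KH · pCO2 = 10^(−1.42) × 540×10^-6 = 2.053×10^-5 mol/kg
α₀ = 1/(1 + K1/[H⁺] + K1K2/[H⁺]²) = 1/(1 + 10^+2.09 + 10^+0.94) = 0.007534
DIC = [CO2*]/α₀ = 2.053×10^-5 / 0.007534 = 2.73 mmol/kg

DIC = 2.73 mmol/kg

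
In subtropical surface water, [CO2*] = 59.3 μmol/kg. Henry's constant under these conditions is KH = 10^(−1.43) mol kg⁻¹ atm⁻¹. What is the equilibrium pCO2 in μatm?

pCO2 = 1600 μatm

KH = 10^(−1.43) = 3.715×10^-2 mol kg⁻¹ atm⁻¹
pCO2 = [CO2*]/KH = 59.3×10^-6 / 3.715×10^-2 = 1.60×10^-3 atm = 1600 μatm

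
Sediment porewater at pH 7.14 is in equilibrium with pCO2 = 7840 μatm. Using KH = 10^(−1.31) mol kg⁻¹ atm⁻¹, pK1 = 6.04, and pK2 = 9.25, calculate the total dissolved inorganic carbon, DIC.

[CO2*] = KH · pCO2 = 10^(−1.31) × 7840×10^-6 = 3.840×10^-4 mol/kg
α₀ = 1/(1 + K1/[H⁺] + K1K2/[H⁺]²) = 1/(1 + 10^+1.10 + 10^-1.01) = 0.07306
DIC = [CO2*]/α₀ = 3.840×10^-4 / 0.07306 = 5.26 mmol/kg

DIC = 5.26 mmol/kg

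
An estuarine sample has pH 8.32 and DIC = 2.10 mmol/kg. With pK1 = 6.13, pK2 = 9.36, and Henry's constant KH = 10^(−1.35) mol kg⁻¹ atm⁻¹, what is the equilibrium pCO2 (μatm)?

pCO2 = 277 μatm

α₀ = 1 / (1 + K1/[H⁺] + K1K2/[H⁺]²) = 1 / (1 + 10^+2.19 + 10^+1.15)
   = 1 / (1 + 154.88 + 14.125) = 1/170.01 = 0.005882
[CO2*] = α₀ × DIC = 0.005882 × 2.10 = 0.01235 mmol/kg = 12.35 μmol/kg
pCO2 = [CO2*]/KH = 1.235×10^-5 / 4.467×10^-2 = 277 μatm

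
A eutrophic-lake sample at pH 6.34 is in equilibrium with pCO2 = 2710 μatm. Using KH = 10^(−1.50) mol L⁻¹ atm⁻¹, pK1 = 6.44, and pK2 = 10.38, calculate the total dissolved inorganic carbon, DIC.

DIC = 0.154 mmol/L

[CO2*] = KH · pCO2 = 10^(−1.50) × 2710×10^-6 = 8.570×10^-5 mol/L
α₀ = 1/(1 + K1/[H⁺] + K1K2/[H⁺]²) = 1/(1 + 10^-0.10 + 10^-4.14) = 0.5573
DIC = [CO2*]/α₀ = 8.570×10^-5 / 0.5573 = 0.154 mmol/L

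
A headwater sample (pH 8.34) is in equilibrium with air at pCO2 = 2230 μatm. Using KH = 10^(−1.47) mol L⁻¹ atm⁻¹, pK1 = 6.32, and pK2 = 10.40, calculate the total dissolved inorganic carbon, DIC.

[CO2*] = KH · pCO2 = 10^(−1.47) × 2230×10^-6 = 7.556×10^-5 mol/L
α₀ = 1/(1 + K1/[H⁺] + K1K2/[H⁺]²) = 1/(1 + 10^+2.02 + 10^-0.04) = 0.009379
DIC = [CO2*]/α₀ = 7.556×10^-5 / 0.009379 = 8.06 mmol/L

DIC = 8.06 mmol/L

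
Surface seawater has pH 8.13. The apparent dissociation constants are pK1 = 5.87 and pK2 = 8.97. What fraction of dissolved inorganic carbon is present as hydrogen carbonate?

α₁ = 1 / (1 + [H⁺]/K1 + K2/[H⁺]) = 1 / (1 + 10^-2.26 + 10^-0.84)
   = 1 / (1 + 0.0054954 + 0.14454) = 1/1.1500 = 0.8695

α₁ = 0.870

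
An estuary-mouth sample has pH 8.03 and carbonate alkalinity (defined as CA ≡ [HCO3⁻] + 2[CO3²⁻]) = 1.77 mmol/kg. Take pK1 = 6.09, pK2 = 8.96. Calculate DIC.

DIC = 1.62 mmol/kg

CA = [HCO3⁻] + 2[CO3²⁻] = (α₁ + 2α₂)·DIC
At pH 8.03: [H⁺]/K1 = 10^-1.94 = 0.011482, K2/[H⁺] = 10^-0.93 = 0.11749
α₁ = 1/(1 + 0.011482 + 0.11749) = 1/1.1290 = 0.8858; α₂ = α₁·K2/[H⁺] = 0.1041
α₁ + 2α₂ = 1.0939
DIC = CA / (α₁ + 2α₂) = 1.77 / 1.0939 = 1.62 mmol/kg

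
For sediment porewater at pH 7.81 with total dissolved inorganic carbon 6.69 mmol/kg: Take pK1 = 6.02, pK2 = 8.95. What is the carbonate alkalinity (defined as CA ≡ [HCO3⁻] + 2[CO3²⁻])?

CA = [HCO3⁻] + 2[CO3²⁻] = (α₁ + 2α₂)·DIC
At pH 7.81: [H⁺]/K1 = 10^-1.79 = 0.016218, K2/[H⁺] = 10^-1.14 = 0.072444
α₁ = 1/(1 + 0.016218 + 0.072444) = 1/1.0887 = 0.9186; α₂ = α₁·K2/[H⁺] = 0.06654
α₁ + 2α₂ = 1.0516
CA = 1.0516 × 6.69 = 7.04 mmol/kg

CA = 7.04 mmol/kg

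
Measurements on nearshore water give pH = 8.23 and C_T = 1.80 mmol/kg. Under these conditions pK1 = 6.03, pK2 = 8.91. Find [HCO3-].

α₁ = 1 / (1 + [H⁺]/K1 + K2/[H⁺]) = 1 / (1 + 10^-2.20 + 10^-0.68)
   = 1 / (1 + 0.0063096 + 0.20893) = 1/1.2152 = 0.8229
[HCO3⁻] = α₁ × DIC = 0.8229 × 1.80 = 1.48 mmol/kg

[HCO3⁻] = 1.48 mmol/kg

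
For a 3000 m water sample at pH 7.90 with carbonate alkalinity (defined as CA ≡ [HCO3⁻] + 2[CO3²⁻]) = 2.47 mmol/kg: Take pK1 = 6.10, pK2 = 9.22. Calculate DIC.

DIC = 2.40 mmol/kg

CA = [HCO3⁻] + 2[CO3²⁻] = (α₁ + 2α₂)·DIC
At pH 7.90: [H⁺]/K1 = 10^-1.80 = 0.015849, K2/[H⁺] = 10^-1.32 = 0.047863
α₁ = 1/(1 + 0.015849 + 0.047863) = 1/1.0637 = 0.9401; α₂ = α₁·K2/[H⁺] = 0.04500
α₁ + 2α₂ = 1.0301
DIC = CA / (α₁ + 2α₂) = 2.47 / 1.0301 = 2.40 mmol/kg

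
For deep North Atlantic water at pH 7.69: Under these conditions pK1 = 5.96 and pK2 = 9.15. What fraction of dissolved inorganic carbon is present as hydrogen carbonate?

α₁ = 1 / (1 + [H⁺]/K1 + K2/[H⁺]) = 1 / (1 + 10^-1.73 + 10^-1.46)
   = 1 / (1 + 0.018621 + 0.034674) = 1/1.0533 = 0.9494

α₁ = 0.949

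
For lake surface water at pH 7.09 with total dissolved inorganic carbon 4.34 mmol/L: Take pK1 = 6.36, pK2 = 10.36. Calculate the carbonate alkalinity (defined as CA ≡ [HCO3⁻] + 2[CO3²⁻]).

CA = 3.66 mmol/L

CA = [HCO3⁻] + 2[CO3²⁻] = (α₁ + 2α₂)·DIC
At pH 7.09: [H⁺]/K1 = 10^-0.73 = 0.18621, K2/[H⁺] = 10^-3.27 = 0.00053703
α₁ = 1/(1 + 0.18621 + 0.00053703) = 1/1.1867 = 0.8426; α₂ = α₁·K2/[H⁺] = 0.0004525
α₁ + 2α₂ = 0.8435
CA = 0.8435 × 4.34 = 3.66 mmol/L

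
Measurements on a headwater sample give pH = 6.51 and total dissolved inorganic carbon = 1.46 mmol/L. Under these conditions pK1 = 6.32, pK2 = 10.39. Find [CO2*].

α₀ = 1 / (1 + K1/[H⁺] + K1K2/[H⁺]²) = 1 / (1 + 10^+0.19 + 10^-3.69)
   = 1 / (1 + 1.5488 + 0.00020417) = 1/2.5490 = 0.3923
[CO2*] = α₀ × DIC = 0.3923 × 1.46 = 0.573 mmol/L

[CO2*] = 0.573 mmol/L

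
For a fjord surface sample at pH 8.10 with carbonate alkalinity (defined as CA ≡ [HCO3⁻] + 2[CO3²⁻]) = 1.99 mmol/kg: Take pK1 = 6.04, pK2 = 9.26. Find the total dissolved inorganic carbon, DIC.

DIC = 1.88 mmol/kg

CA = [HCO3⁻] + 2[CO3²⁻] = (α₁ + 2α₂)·DIC
At pH 8.10: [H⁺]/K1 = 10^-2.06 = 0.0087096, K2/[H⁺] = 10^-1.16 = 0.069183
α₁ = 1/(1 + 0.0087096 + 0.069183) = 1/1.0779 = 0.9277; α₂ = α₁·K2/[H⁺] = 0.06418
α₁ + 2α₂ = 1.0561
DIC = CA / (α₁ + 2α₂) = 1.99 / 1.0561 = 1.88 mmol/kg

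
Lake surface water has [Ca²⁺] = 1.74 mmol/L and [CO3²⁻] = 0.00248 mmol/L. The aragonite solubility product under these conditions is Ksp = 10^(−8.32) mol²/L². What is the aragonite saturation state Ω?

Ksp = 10^(−8.32) = 4.786×10^-9
Ω = [Ca²⁺][CO3²⁻]/Ksp = (1.74×10^-3)(0.00248×10^-3) / 4.786×10^-9 = 0.902

Ω = 0.902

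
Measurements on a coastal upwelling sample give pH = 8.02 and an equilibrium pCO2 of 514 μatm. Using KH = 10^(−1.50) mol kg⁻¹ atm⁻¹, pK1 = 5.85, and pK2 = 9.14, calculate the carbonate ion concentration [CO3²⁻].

[CO3²⁻] = 0.182 mmol/kg

[CO2*] = KH · pCO2 = 10^(−1.50) × 514×10^-6 = 1.625×10^-5 mol/kg
α₀ = 1/(1 + K1/[H⁺] + K1K2/[H⁺]²) = 1/(1 + 10^+2.17 + 10^+1.05) = 0.006245
DIC = [CO2*]/α₀ = 1.625×10^-5 / 0.006245 = 2.603 mmol/kg
[CO3²⁻] = α₂·DIC; α₂ = 0.07007, so [CO3²⁻] = 0.07007 × 2.603 = 0.182 mmol/kg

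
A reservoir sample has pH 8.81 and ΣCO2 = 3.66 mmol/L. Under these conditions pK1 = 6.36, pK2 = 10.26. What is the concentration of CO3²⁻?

[CO3²⁻] = 0.125 mmol/L

α₂ = 1 / (1 + [H⁺]/K2 + [H⁺]²/(K1K2)) = 1 / (1 + 10^+1.45 + 10^-1.00)
   = 1 / (1 + 28.184 + 0.10000) = 1/29.284 = 0.03415
[CO3²⁻] = α₂ × DIC = 0.03415 × 3.66 = 0.125 mmol/L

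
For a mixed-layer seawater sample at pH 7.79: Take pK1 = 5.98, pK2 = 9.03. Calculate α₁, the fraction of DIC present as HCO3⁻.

α₁ = 0.932

α₁ = 1 / (1 + [H⁺]/K1 + K2/[H⁺]) = 1 / (1 + 10^-1.81 + 10^-1.24)
   = 1 / (1 + 0.015488 + 0.057544) = 1/1.0730 = 0.9319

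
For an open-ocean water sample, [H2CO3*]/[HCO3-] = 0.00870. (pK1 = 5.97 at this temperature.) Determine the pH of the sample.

From K1 = [H⁺][HCO3-]/[H2CO3*]:  pH = pK1 − log₁₀([H2CO3*]/[HCO3-])
log₁₀(0.00870) = -2.060
pH = 5.97 − (-2.060) = 8.03

pH = 8.03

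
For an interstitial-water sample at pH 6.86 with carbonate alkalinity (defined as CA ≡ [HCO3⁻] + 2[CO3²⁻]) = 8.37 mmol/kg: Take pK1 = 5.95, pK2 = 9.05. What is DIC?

CA = [HCO3⁻] + 2[CO3²⁻] = (α₁ + 2α₂)·DIC
At pH 6.86: [H⁺]/K1 = 10^-0.91 = 0.12303, K2/[H⁺] = 10^-2.19 = 0.0064565
α₁ = 1/(1 + 0.12303 + 0.0064565) = 1/1.1295 = 0.8854; α₂ = α₁·K2/[H⁺] = 0.005716
α₁ + 2α₂ = 0.8968
DIC = CA / (α₁ + 2α₂) = 8.37 / 0.8968 = 9.33 mmol/kg

DIC = 9.33 mmol/kg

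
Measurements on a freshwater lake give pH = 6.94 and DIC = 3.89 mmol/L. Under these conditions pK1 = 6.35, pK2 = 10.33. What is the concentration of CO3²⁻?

α₂ = 1 / (1 + [H⁺]/K2 + [H⁺]²/(K1K2)) = 1 / (1 + 10^+3.39 + 10^+2.80)
   = 1 / (1 + 2454.7 + 630.96) = 1/3086.7 = 0.0003240
[CO3²⁻] = α₂ × DIC = 0.0003240 × 3.89 = 0.00126 mmol/L = 1.26 μmol/L

[CO3²⁻] = 1.26 μmol/L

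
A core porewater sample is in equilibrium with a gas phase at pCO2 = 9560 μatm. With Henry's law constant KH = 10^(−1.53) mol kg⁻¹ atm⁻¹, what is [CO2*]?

[CO2*] = 282 μmol/kg

KH = 10^(−1.53) = 2.951×10^-2 mol kg⁻¹ atm⁻¹
[CO2*] = KH · pCO2 = 2.951×10^-2 × 9560×10^-6 atm = 2.82×10^-4 mol/kg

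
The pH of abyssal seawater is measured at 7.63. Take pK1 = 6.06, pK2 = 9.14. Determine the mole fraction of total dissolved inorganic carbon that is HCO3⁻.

α₁ = 1 / (1 + [H⁺]/K1 + K2/[H⁺]) = 1 / (1 + 10^-1.57 + 10^-1.51)
   = 1 / (1 + 0.026915 + 0.030903) = 1/1.0578 = 0.9453

α₁ = 0.945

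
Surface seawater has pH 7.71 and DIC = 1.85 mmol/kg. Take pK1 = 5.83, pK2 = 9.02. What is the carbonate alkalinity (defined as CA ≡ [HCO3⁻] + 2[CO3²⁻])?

CA = 1.91 mmol/kg

CA = [HCO3⁻] + 2[CO3²⁻] = (α₁ + 2α₂)·DIC
At pH 7.71: [H⁺]/K1 = 10^-1.88 = 0.013183, K2/[H⁺] = 10^-1.31 = 0.048978
α₁ = 1/(1 + 0.013183 + 0.048978) = 1/1.0622 = 0.9415; α₂ = α₁·K2/[H⁺] = 0.04611
α₁ + 2α₂ = 1.0337
CA = 1.0337 × 1.85 = 1.91 mmol/kg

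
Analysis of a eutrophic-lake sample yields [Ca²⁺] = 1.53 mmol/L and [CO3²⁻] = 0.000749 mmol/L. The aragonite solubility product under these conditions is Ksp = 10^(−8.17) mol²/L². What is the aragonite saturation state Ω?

Ω = 0.170

Ksp = 10^(−8.17) = 6.761×10^-9
Ω = [Ca²⁺][CO3²⁻]/Ksp = (1.53×10^-3)(0.000749×10^-3) / 6.761×10^-9 = 0.170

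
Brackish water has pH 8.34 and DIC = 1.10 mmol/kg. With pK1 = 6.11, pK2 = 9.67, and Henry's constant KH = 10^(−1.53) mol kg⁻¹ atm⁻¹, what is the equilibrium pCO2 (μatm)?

α₀ = 1 / (1 + K1/[H⁺] + K1K2/[H⁺]²) = 1 / (1 + 10^+2.23 + 10^+0.90)
   = 1 / (1 + 169.82 + 7.9433) = 1/178.77 = 0.005594
[CO2*] = α₀ × DIC = 0.005594 × 1.10 = 0.006153 mmol/kg = 6.153 μmol/kg
pCO2 = [CO2*]/KH = 6.153×10^-6 / 2.951×10^-2 = 208 μatm

pCO2 = 208 μatm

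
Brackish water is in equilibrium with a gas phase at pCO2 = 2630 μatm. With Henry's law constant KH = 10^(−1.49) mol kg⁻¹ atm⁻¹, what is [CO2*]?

KH = 10^(−1.49) = 3.236×10^-2 mol kg⁻¹ atm⁻¹
[CO2*] = KH · pCO2 = 3.236×10^-2 × 2630×10^-6 atm = 8.51×10^-5 mol/kg

[CO2*] = 85.1 μmol/kg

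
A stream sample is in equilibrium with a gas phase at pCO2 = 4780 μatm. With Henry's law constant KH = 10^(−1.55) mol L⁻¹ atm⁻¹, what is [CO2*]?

KH = 10^(−1.55) = 2.818×10^-2 mol L⁻¹ atm⁻¹
[CO2*] = KH · pCO2 = 2.818×10^-2 × 4780×10^-6 atm = 1.35×10^-4 mol/L

[CO2*] = 135 μmol/L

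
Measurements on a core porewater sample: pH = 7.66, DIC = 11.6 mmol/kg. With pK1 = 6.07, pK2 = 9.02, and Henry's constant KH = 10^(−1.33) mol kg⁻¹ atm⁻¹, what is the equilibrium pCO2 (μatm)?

α₀ = 1 / (1 + K1/[H⁺] + K1K2/[H⁺]²) = 1 / (1 + 10^+1.59 + 10^+0.23)
   = 1 / (1 + 38.905 + 1.6982) = 1/41.603 = 0.02404
[CO2*] = α₀ × DIC = 0.02404 × 11.6 = 0.2788 mmol/kg
pCO2 = [CO2*]/KH = 2.788×10^-4 / 4.677×10^-2 = 5960 μatm

pCO2 = 5960 μatm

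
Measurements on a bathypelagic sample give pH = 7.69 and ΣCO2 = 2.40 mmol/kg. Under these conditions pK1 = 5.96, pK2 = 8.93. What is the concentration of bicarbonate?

[HCO3⁻] = 2.23 mmol/kg

α₁ = 1 / (1 + [H⁺]/K1 + K2/[H⁺]) = 1 / (1 + 10^-1.73 + 10^-1.24)
   = 1 / (1 + 0.018621 + 0.057544) = 1/1.0762 = 0.9292
[HCO3⁻] = α₁ × DIC = 0.9292 × 2.40 = 2.23 mmol/kg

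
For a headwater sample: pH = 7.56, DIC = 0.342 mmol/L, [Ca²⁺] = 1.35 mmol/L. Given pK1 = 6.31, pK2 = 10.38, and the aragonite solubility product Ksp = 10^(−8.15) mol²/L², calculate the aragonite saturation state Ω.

Ω = 0.0933

α₂ = 1 / (1 + [H⁺]/K2 + [H⁺]²/(K1K2)) = 1 / (1 + 10^+2.82 + 10^+1.57)
   = 1 / (1 + 660.69 + 37.154) = 1/698.85 = 0.001431
[CO3²⁻] = α₂ × DIC = 0.001431 × 0.342 = 0.0004894 mmol/L = 0.4894 μmol/L
Ksp = 10^(−8.15) = 7.079×10^-9
Ω = [Ca²⁺][CO3²⁻]/Ksp = (1.35×10^-3)(4.894×10^-7) / 7.079×10^-9 = 0.0933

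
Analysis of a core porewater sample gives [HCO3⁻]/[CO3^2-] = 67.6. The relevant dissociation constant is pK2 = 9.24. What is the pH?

pH = 7.41

From K2 = [H⁺][CO3^2-]/[HCO3⁻]:  pH = pK2 − log₁₀([HCO3⁻]/[CO3^2-])
log₁₀(67.6) = +1.830
pH = 9.24 − (+1.830) = 7.41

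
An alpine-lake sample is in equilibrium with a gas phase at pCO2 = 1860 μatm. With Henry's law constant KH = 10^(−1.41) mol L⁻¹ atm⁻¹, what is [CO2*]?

KH = 10^(−1.41) = 3.890×10^-2 mol L⁻¹ atm⁻¹
[CO2*] = KH · pCO2 = 3.890×10^-2 × 1860×10^-6 atm = 7.24×10^-5 mol/L

[CO2*] = 72.4 μmol/L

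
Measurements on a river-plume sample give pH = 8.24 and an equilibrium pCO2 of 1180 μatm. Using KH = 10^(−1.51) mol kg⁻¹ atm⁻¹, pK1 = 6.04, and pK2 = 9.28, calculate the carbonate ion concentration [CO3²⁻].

[CO2*] = KH · pCO2 = 10^(−1.51) × 1180×10^-6 = 3.647×10^-5 mol/kg
α₀ = 1/(1 + K1/[H⁺] + K1K2/[H⁺]²) = 1/(1 + 10^+2.20 + 10^+1.16) = 0.005749
DIC = [CO2*]/α₀ = 3.647×10^-5 / 0.005749 = 6.343 mmol/kg
[CO3²⁻] = α₂·DIC; α₂ = 0.08310, so [CO3²⁻] = 0.08310 × 6.343 = 0.527 mmol/kg

[CO3²⁻] = 0.527 mmol/kg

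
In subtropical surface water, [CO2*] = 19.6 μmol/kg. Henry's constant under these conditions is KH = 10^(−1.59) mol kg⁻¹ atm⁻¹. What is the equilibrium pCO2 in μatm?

pCO2 = 763 μatm

KH = 10^(−1.59) = 2.570×10^-2 mol kg⁻¹ atm⁻¹
pCO2 = [CO2*]/KH = 19.6×10^-6 / 2.570×10^-2 = 7.63×10^-4 atm = 763 μatm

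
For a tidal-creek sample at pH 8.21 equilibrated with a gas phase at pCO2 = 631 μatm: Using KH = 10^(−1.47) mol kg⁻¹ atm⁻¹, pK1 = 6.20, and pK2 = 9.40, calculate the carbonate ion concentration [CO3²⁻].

[CO3²⁻] = 0.141 mmol/kg

[CO2*] = KH · pCO2 = 10^(−1.47) × 631×10^-6 = 2.138×10^-5 mol/kg
α₀ = 1/(1 + K1/[H⁺] + K1K2/[H⁺]²) = 1/(1 + 10^+2.01 + 10^+0.82) = 0.009096
DIC = [CO2*]/α₀ = 2.138×10^-5 / 0.009096 = 2.351 mmol/kg
[CO3²⁻] = α₂·DIC; α₂ = 0.06010, so [CO3²⁻] = 0.06010 × 2.351 = 0.141 mmol/kg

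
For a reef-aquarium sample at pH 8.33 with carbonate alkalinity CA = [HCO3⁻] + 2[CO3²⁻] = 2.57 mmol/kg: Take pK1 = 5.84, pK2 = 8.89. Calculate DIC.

DIC = 2.12 mmol/kg

CA = [HCO3⁻] + 2[CO3²⁻] = (α₁ + 2α₂)·DIC
At pH 8.33: [H⁺]/K1 = 10^-2.49 = 0.0032359, K2/[H⁺] = 10^-0.56 = 0.27542
α₁ = 1/(1 + 0.0032359 + 0.27542) = 1/1.2787 = 0.7821; α₂ = α₁·K2/[H⁺] = 0.2154
α₁ + 2α₂ = 1.2129
DIC = CA / (α₁ + 2α₂) = 2.57 / 1.2129 = 2.12 mmol/kg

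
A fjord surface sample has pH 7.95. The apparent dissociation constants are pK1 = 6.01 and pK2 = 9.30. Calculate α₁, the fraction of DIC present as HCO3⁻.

α₁ = 1 / (1 + [H⁺]/K1 + K2/[H⁺]) = 1 / (1 + 10^-1.94 + 10^-1.35)
   = 1 / (1 + 0.011482 + 0.044668) = 1/1.0561 = 0.9468

α₁ = 0.947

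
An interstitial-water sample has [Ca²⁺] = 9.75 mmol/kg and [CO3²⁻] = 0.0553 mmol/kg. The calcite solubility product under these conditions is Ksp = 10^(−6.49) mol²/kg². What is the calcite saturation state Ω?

Ω = 1.67

Ksp = 10^(−6.49) = 3.236×10^-7
Ω = [Ca²⁺][CO3²⁻]/Ksp = (9.75×10^-3)(0.0553×10^-3) / 3.236×10^-7 = 1.67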